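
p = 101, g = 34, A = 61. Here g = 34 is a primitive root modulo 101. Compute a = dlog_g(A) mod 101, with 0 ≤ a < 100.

Baby-step giant-step with m = ceil(sqrt(100)) = 10.
Baby table (34^j mod 101 for j=0..9):
  0:1  1:34  2:45  3:15  4:5  5:69  6:23  7:75
  8:25  9:42
Giant step factor: 34^(-10) ≡ 65 (mod 101).
Scan 61·65^i mod 101 for i = 0, 1, …:
  i=0: 61   i=1: 26   i=2: 74   i=3: 63
  i=4: 55   i=5: 40   i=6: 75
Match at i=6, j=7: a = 6·10 + 7 = 67.

67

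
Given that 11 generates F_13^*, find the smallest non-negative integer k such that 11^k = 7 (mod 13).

Successive powers of 11 modulo 13:
  11^0=1  11^1=11  11^2=4  11^3=5  11^4=3  11^5=7
So 11^5 ≡ 7 (mod 13), giving k = 5.

5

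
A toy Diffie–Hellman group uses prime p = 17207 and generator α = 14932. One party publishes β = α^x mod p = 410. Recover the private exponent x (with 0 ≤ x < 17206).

16486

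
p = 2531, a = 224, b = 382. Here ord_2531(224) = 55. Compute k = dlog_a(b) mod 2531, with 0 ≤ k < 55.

Baby-step giant-step with m = ceil(sqrt(55)) = 8.
Baby table (224^j mod 2531 for j=0..7):
  0:1  1:224  2:2087  3:1784  4:2249  5:107  6:1189  7:581
Giant step factor: 224^(-8) ≡ 2481 (mod 2531).
Scan 382·2481^i mod 2531 for i = 0, 1, …:
  i=0: 382   i=1: 1148   i=2: 813   i=3: 2377
  i=4: 107
Match at i=4, j=5: k = 4·8 + 5 = 37.

37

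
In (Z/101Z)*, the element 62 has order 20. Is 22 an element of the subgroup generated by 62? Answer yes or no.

no

⟨62⟩ has order 20; its elements mod 101 are {1, 6, 10, 14, 17, 32, 36, 39, 41, 44, 57, 60, 62, 65, 69, 84, 87, 91, 95, 100}.
22 is not in this set.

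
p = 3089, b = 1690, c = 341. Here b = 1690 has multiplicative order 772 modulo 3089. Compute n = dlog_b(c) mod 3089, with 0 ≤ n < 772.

372

Baby-step giant-step with m = ceil(sqrt(772)) = 28.
Baby table (1690^j mod 3089 for j=0..27):
  0:1  1:1690  2:1864  3:2469  4:2460  5:2695  6:1364  7:766
  8:249  9:706  10:786  11:70  12:918  13:742  14:2935  15:2305
  16:221  17:2810  18:1107  19:1985  20:3085  21:2507  22:1811  23:2480
  24:2516  25:1576  26:722  27:25
Giant step factor: 1690^(-28) ≡ 1988 (mod 3089).
Scan 341·1988^i mod 3089 for i = 0, 1, …:
  i=0: 341   i=1: 1417   i=2: 2917   i=3: 943
  i=4: 2750   i=5: 2559   i=6: 2798   i=7: 2224
  i=8: 953   i=9: 1007   i=10: 244   i=11: 99
  i=12: 2205   i=13: 249
Match at i=13, j=8: n = 13·28 + 8 = 372.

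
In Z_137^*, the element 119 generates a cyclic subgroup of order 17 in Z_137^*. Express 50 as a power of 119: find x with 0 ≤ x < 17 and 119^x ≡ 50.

2

Successive powers of 119 modulo 137:
  119^0=1  119^1=119  119^2=50
So 119^2 ≡ 50 (mod 137), giving x = 2.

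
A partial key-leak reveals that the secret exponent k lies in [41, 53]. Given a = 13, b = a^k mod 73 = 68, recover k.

47

Compute 13^41 mod 73 = 58, then multiply by 13 repeatedly:
  13^41=58  13^42=24  13^43=20  13^44=41  13^45=22
  13^46=67  13^47=68
Found 68 at exponent 47.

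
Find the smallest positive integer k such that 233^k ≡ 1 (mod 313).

312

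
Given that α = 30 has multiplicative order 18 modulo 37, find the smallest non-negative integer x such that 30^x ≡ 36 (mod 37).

9

Successive powers of 30 modulo 37:
  30^0=1  30^1=30  30^2=12  30^3=27  30^4=33  30^5=28
  30^6=26  30^7=3  30^8=16  30^9=36
So 30^9 ≡ 36 (mod 37), giving x = 9.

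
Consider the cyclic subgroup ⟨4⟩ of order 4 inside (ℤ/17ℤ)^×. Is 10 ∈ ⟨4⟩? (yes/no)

10 ∈ ⟨4⟩ iff 10^4 ≡ 1 (mod 17), since |⟨4⟩| = 4.
10^4 mod 17 = 4.
Since 4 ≠ 1, 10 does not lie in the subgroup.

no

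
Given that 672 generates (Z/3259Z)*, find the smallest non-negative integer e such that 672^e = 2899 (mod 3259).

Baby-step giant-step with m = ceil(sqrt(3258)) = 58.
Baby table (672^j mod 3259 for j=0..57):
  0:1  1:672  2:1842  3:2663  4:345  5:451  6:3244  7:2956
  8:1701  9:2422  10:1343  11:3012  12:225  13:1286  14:557  15:2778
  16:2668  17:446  18:3143  19:264  20:1422  21:697  22:2347  23:3087
  24:1740  25:2558  26:1483  27:2581  28:644  29:2580  30:3231  31:738
  32:568  33:393  34:117  35:408  36:420  37:1966  38:1257  39:623
  40:1504  41:398  42:218  43:3100  44:699  45:432  46:253  47:548
  48:3248  49:2385  50:2551  51:38  52:2723  53:1557  54:165  55:74
  56:843  57:2689
Giant step factor: 672^(-58) ≡ 576 (mod 3259).
Scan 2899·576^i mod 3259 for i = 0, 1, …:
  i=0: 2899   i=1: 1216   i=2: 2990   i=3: 1488
  i=4: 3230   i=5: 2850   i=6: 2323   i=7: 1858
  i=8: 1256   i=9: 3217     …   i=26: 1270
  i=27: 1504
Match at i=27, j=40: e = 27·58 + 40 = 1606.

1606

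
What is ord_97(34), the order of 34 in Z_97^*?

32

The order of 34 must divide p − 1 = 96 = 2^5 · 3.
Divisors: 1, 2, 3, 4, 6, 8, 12, 16, 24, 32, 48, 96.
Check each in increasing order: 34^1 ≡ 34;  34^2 ≡ 89;  34^3 ≡ 19;  34^4 ≡ 64;  34^6 ≡ 70;  34^8 ≡ 22;  34^12 ≡ 50;  34^16 ≡ 96;  34^24 ≡ 75;  34^32 ≡ 1.
Smallest exponent giving 1 is 32.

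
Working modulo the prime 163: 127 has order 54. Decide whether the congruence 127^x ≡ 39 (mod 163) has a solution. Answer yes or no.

39 ∈ ⟨127⟩ iff 39^54 ≡ 1 (mod 163), since |⟨127⟩| = 54.
39^54 mod 163 = 58.
Since 58 ≠ 1, 39 does not lie in the subgroup.

no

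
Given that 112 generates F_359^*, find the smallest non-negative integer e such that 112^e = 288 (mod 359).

38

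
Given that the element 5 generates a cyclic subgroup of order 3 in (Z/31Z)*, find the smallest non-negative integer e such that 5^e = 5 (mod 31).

1

Successive powers of 5 modulo 31:
  5^0=1  5^1=5
So 5^1 ≡ 5 (mod 31), giving e = 1.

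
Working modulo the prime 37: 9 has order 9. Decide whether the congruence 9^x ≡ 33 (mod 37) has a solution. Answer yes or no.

yes

33 ∈ ⟨9⟩ iff 33^9 ≡ 1 (mod 37), since |⟨9⟩| = 9.
33^9 mod 37 = 1.
Since 1 = 1, 33 lies in the subgroup.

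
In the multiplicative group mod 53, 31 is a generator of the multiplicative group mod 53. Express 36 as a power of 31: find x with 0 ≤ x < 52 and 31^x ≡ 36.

20

Successive powers of 31 modulo 53:
  31^0=1  31^1=31  31^2=7  31^3=5  31^4=49  31^5=35
  31^6=25  31^7=33  31^8=16  31^9=19  31^10=6  31^11=27
  31^12=42  31^13=30  31^14=29  31^15=51  31^16=44  31^17=39
  31^18=43  31^19=8  31^20=36
So 31^20 ≡ 36 (mod 53), giving x = 20.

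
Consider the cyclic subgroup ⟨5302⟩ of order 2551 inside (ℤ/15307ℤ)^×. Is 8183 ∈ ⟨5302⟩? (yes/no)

yes

8183 ∈ ⟨5302⟩ iff 8183^2551 ≡ 1 (mod 15307), since |⟨5302⟩| = 2551.
8183^2551 mod 15307 = 1.
Since 1 = 1, 8183 lies in the subgroup.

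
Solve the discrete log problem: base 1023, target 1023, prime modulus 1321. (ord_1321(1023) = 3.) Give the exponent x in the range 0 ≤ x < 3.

Successive powers of 1023 modulo 1321:
  1023^0=1  1023^1=1023
So 1023^1 ≡ 1023 (mod 1321), giving x = 1.

1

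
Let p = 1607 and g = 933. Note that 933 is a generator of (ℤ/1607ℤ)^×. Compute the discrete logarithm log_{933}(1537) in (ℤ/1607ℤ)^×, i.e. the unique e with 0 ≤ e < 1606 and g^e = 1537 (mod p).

1375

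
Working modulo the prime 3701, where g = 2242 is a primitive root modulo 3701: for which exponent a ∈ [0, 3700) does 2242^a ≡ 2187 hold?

2693

Baby-step giant-step with m = ceil(sqrt(3700)) = 61.
Baby table (2242^j mod 3701 for j=0..60):
  0:1  1:2242  2:606  3:385  4:837  5:147  6:185  7:258
  8:1080  9:906  10:3104  11:1288  12:916  13:3318  14:3647  15:1065
  16:585  17:1416  18:2915  19:3165  20:1113  21:872  22:896  23:2890
  24:2630  25:767  26:2350  27:2177  28:2916  29:1706  30:1719  31:1257
  32:1733  33:3037  34:2815  35:1025  36:3430  37:3083  38:2319  39:2994
  40:2635  41:874  42:1679  43:401  44:3400  45:2441  46:2644  47:2547
  48:3432  49:165  50:3531  51:63  52:608  53:1168  54:2049  55:917
  56:1859  57:552  58:1450  59:1422  60:1563
Giant step factor: 2242^(-61) ≡ 1909 (mod 3701).
Scan 2187·1909^i mod 3701 for i = 0, 1, …:
  i=0: 2187   i=1: 255   i=2: 1964   i=3: 163
  i=4: 283   i=5: 3602   i=6: 3461   i=7: 764
  i=8: 282   i=9: 1693     …   i=43: 3242
  i=44: 906
Match at i=44, j=9: a = 44·61 + 9 = 2693.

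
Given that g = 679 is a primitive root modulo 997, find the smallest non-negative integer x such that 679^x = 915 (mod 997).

928

Baby-step giant-step with m = ceil(sqrt(996)) = 32.
Baby table (679^j mod 997 for j=0..31):
  0:1  1:679  2:427  3:803  4:875  5:910  6:747  7:737
  8:926  9:644  10:590  11:813  12:686  13:195  14:801  15:514
  16:56  17:138  18:981  19:103  20:147  21:113  22:955  23:395
  24:12  25:172  26:139  27:663  28:530  29:950  30:988  31:868
Giant step factor: 679^(-32) ≡ 942 (mod 997).
Scan 915·942^i mod 997 for i = 0, 1, …:
  i=0: 915   i=1: 522   i=2: 203   i=3: 799
  i=4: 920   i=5: 247   i=6: 373   i=7: 422
  i=8: 718   i=9: 390     …   i=28: 145
  i=29: 1
Match at i=29, j=0: x = 29·32 + 0 = 928.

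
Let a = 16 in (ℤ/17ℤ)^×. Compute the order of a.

2

The order of 16 must divide p − 1 = 16 = 2^4.
Divisors: 1, 2, 4, 8, 16.
Check each in increasing order: 16^1 ≡ 16;  16^2 ≡ 1.
Smallest exponent giving 1 is 2.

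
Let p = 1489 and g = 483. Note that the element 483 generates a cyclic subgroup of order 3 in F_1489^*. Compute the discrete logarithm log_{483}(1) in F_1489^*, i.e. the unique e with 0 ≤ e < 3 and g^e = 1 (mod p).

Successive powers of 483 modulo 1489:
  483^0=1
So 483^0 ≡ 1 (mod 1489), giving e = 0.

0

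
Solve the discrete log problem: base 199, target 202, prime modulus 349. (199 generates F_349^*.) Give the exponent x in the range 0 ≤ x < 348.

Baby-step giant-step with m = ceil(sqrt(348)) = 19.
Baby table (199^j mod 349 for j=0..18):
  0:1  1:199  2:164  3:179  4:23  5:40  6:282  7:278
  8:180  9:222  10:204  11:112  12:301  13:220  14:155  15:133
  16:292  17:174  18:75
Giant step factor: 199^(-19) ≡ 183 (mod 349).
Scan 202·183^i mod 349 for i = 0, 1, …:
  i=0: 202   i=1: 321   i=2: 111   i=3: 71
  i=4: 80   i=5: 331   i=6: 196   i=7: 270
  i=8: 201   i=9: 138   i=10: 126   i=11: 24
  i=12: 204
Match at i=12, j=10: x = 12·19 + 10 = 238.

238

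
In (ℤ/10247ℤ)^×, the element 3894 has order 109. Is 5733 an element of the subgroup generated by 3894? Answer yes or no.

yes

5733 ∈ ⟨3894⟩ iff 5733^109 ≡ 1 (mod 10247), since |⟨3894⟩| = 109.
5733^109 mod 10247 = 1.
Since 1 = 1, 5733 lies in the subgroup.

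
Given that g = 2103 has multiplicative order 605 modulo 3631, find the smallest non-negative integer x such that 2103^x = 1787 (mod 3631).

Baby-step giant-step with m = ceil(sqrt(605)) = 25.
Baby table (2103^j mod 3631 for j=0..24):
  0:1  1:2103  2:51  3:1954  4:2601  5:1617  6:1935  7:2585
  8:648  9:1119  10:369  11:2604  12:664  13:2088  14:1185  15:1189
  16:2339  17:2543  18:3097  19:2608  20:1814  21:2292  22:1739  23:700
  24:1545
Giant step factor: 2103^(-25) ≡ 125 (mod 3631).
Scan 1787·125^i mod 3631 for i = 0, 1, …:
  i=0: 1787   i=1: 1884   i=2: 3116   i=3: 983
  i=4: 3052   i=5: 245   i=6: 1577   i=7: 1051
  i=8: 659   i=9: 2493     …   i=15: 32
  i=16: 369
Match at i=16, j=10: x = 16·25 + 10 = 410.

410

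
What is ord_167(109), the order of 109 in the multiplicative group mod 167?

The order of 109 must divide p − 1 = 166 = 2 · 83.
Divisors: 1, 2, 83, 166.
Check each in increasing order: 109^1 ≡ 109;  109^2 ≡ 24;  109^83 ≡ 166;  109^166 ≡ 1.
Smallest exponent giving 1 is 166.

166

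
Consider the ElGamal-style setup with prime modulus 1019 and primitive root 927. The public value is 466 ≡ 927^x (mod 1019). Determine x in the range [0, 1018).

Baby-step giant-step with m = ceil(sqrt(1018)) = 32.
Baby table (927^j mod 1019 for j=0..31):
  0:1  1:927  2:312  3:847  4:539  5:343  6:33  7:21
  8:106  9:438  10:464  11:110  12:70  13:693  14:441  15:188
  16:27  17:573  18:272  19:451  20:287  21:90  22:891  23:567
  24:824  25:617  26:300  27:932  28:871  29:369  30:698  31:1000
Giant step factor: 927^(-32) ≡ 383 (mod 1019).
Scan 466·383^i mod 1019 for i = 0, 1, …:
  i=0: 466   i=1: 153   i=2: 516   i=3: 961
  i=4: 204   i=5: 688   i=6: 602   i=7: 272
Match at i=7, j=18: x = 7·32 + 18 = 242.

242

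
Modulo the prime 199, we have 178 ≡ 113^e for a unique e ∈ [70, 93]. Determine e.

Compute 113^70 mod 199 = 91, then multiply by 113 repeatedly:
  113^70=91  113^71=134  113^72=18  113^73=44  113^74=196
  113^75=59  113^76=100  113^77=156  113^78=116  113^79=173
  113^80=47  113^81=137  113^82=158  113^83=143  113^84=40
  113^85=142  113^86=126  113^87=109  113^88=178
Found 178 at exponent 88.

88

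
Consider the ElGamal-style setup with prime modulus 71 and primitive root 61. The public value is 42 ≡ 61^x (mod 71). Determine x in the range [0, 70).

Baby-step giant-step with m = ceil(sqrt(70)) = 9.
Baby table (61^j mod 71 for j=0..8):
  0:1  1:61  2:29  3:65  4:60  5:39  6:36  7:66
  8:50
Giant step factor: 61^(-9) ≡ 47 (mod 71).
Scan 42·47^i mod 71 for i = 0, 1, …:
  i=0: 42   i=1: 57   i=2: 52   i=3: 30
  i=4: 61
Match at i=4, j=1: x = 4·9 + 1 = 37.

37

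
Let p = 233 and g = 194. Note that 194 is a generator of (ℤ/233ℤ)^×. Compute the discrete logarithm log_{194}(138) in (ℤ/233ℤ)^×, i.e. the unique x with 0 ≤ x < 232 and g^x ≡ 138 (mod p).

Baby-step giant-step with m = ceil(sqrt(232)) = 16.
Baby table (194^j mod 233 for j=0..15):
  0:1  1:194  2:123  3:96  4:217  5:158  6:129  7:95
  8:23  9:35  10:33  11:111  12:98  13:139  14:171  15:88
Giant step factor: 194^(-16) ≡ 37 (mod 233).
Scan 138·37^i mod 233 for i = 0, 1, …:
  i=0: 138   i=1: 213   i=2: 192   i=3: 114
  i=4: 24   i=5: 189   i=6: 3   i=7: 111
Match at i=7, j=11: x = 7·16 + 11 = 123.

123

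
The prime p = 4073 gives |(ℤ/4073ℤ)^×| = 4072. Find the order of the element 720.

4072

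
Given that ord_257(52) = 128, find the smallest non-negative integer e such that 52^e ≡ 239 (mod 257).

Baby-step giant-step with m = ceil(sqrt(128)) = 12.
Baby table (52^j mod 257 for j=0..11):
  0:1  1:52  2:134  3:29  4:223  5:31  6:70  7:42
  8:128  9:231  10:190  11:114
Giant step factor: 52^(-12) ≡ 121 (mod 257).
Scan 239·121^i mod 257 for i = 0, 1, …:
  i=0: 239   i=1: 135   i=2: 144   i=3: 205
  i=4: 133   i=5: 159   i=6: 221   i=7: 13
  i=8: 31
Match at i=8, j=5: e = 8·12 + 5 = 101.

101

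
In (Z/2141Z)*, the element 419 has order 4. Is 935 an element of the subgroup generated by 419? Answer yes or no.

no

935 ∈ ⟨419⟩ iff 935^4 ≡ 1 (mod 2141), since |⟨419⟩| = 4.
935^4 mod 2141 = 1943.
Since 1943 ≠ 1, 935 does not lie in the subgroup.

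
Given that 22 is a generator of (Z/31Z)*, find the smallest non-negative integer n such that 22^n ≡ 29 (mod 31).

27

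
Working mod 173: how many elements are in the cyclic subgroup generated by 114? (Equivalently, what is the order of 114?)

The order of 114 must divide p − 1 = 172 = 2^2 · 43.
Divisors: 1, 2, 4, 43, 86, 172.
Check each in increasing order: 114^1 ≡ 114;  114^2 ≡ 21;  114^4 ≡ 95;  114^43 ≡ 80;  114^86 ≡ 172;  114^172 ≡ 1.
Smallest exponent giving 1 is 172.

172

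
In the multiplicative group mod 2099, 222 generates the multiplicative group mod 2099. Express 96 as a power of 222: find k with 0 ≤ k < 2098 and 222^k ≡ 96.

Baby-step giant-step with m = ceil(sqrt(2098)) = 46.
Baby table (222^j mod 2099 for j=0..45):
  0:1  1:222  2:1007  3:1060  4:232  5:1128  6:635  7:337
  8:1349  9:1420  10:390  11:521  12:217  13:1996  14:223  15:1229
  16:2067  17:1292  18:1360  19:1763  20:972  21:1686  22:670  23:1810
  24:911  25:738  26:114  27:120  28:1452  29:1197  30:1260  31:553
  32:1024  33:636  34:559  35:257  36:381  37:622  38:1649  39:852
  40:234  41:1572  42:550  43:358  44:1813  45:1577
Giant step factor: 222^(-46) ≡ 153 (mod 2099).
Scan 96·153^i mod 2099 for i = 0, 1, …:
  i=0: 96   i=1: 2094   i=2: 1334   i=3: 499
  i=4: 783   i=5: 156   i=6: 779   i=7: 1643
  i=8: 1598   i=9: 1010     …   i=38: 1366
  i=39: 1197
Match at i=39, j=29: k = 39·46 + 29 = 1823.

1823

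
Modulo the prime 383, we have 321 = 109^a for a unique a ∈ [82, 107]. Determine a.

93

Compute 109^82 mod 383 = 268, then multiply by 109 repeatedly:
  109^82=268  109^83=104  109^84=229  109^85=66  109^86=300
  109^87=145  109^88=102  109^89=11  109^90=50  109^91=88
  109^92=17  109^93=321
Found 321 at exponent 93.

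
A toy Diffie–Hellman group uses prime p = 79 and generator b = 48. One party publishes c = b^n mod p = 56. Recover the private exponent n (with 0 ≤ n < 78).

13

Successive powers of 48 modulo 79:
  48^0=1  48^1=48  48^2=13  48^3=71  48^4=11  48^5=54
  48^6=64  48^7=70  48^8=42  48^9=41  48^10=72  48^11=59
  48^12=67  48^13=56
So 48^13 ≡ 56 (mod 79), giving n = 13.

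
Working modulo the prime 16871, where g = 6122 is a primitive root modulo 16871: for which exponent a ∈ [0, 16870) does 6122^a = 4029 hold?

12572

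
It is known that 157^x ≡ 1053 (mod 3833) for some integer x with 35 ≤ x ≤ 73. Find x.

49

Compute 157^35 mod 3833 = 2990, then multiply by 157 repeatedly:
  157^35=2990  157^36=1804  157^37=3419  157^38=163  157^39=2593
  157^40=803  157^41=3415  157^42=3368  157^43=3655  157^44=2718
  157^45=1263  157^46=2808  157^47=61  157^48=1911  157^49=1053
Found 1053 at exponent 49.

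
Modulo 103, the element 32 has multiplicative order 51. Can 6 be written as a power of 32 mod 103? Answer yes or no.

no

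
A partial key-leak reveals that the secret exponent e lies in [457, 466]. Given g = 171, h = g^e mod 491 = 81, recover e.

460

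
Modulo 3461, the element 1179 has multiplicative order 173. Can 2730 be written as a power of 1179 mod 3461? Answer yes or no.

2730 ∈ ⟨1179⟩ iff 2730^173 ≡ 1 (mod 3461), since |⟨1179⟩| = 173.
2730^173 mod 3461 = 520.
Since 520 ≠ 1, 2730 does not lie in the subgroup.

no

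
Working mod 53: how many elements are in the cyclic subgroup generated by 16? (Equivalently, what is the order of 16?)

13

The order of 16 must divide p − 1 = 52 = 2^2 · 13.
Divisors: 1, 2, 4, 13, 26, 52.
Check each in increasing order: 16^1 ≡ 16;  16^2 ≡ 44;  16^4 ≡ 28;  16^13 ≡ 1.
Smallest exponent giving 1 is 13.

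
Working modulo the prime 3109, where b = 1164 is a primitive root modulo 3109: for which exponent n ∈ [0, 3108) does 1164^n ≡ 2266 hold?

154

Baby-step giant-step with m = ceil(sqrt(3108)) = 56.
Baby table (1164^j mod 3109 for j=0..55):
  0:1  1:1164  2:2481  3:2732  4:2650  5:472  6:2224  7:2048
  8:2378  9:982  10:2045  11:1995  12:2866  13:67  14:263  15:1450
  16:2722  17:337  18:534  19:2885  20:420  21:767  22:505  23:219
  24:3087  25:2373  26:1380  27:2076  28:771  29:2052  30:816  31:1579
  32:537  33:159  34:1645  35:2745  36:2237  37:1635  38:432  39:2299
  40:2296  41:1913  42:688  43:1819  44:87  45:1780  46:1326  47:1400
  48:484  49:647  50:730  51:963  52:1692  53:1491  54:702  55:2570
Giant step factor: 1164^(-56) ≡ 5 (mod 3109).
Scan 2266·5^i mod 3109 for i = 0, 1, …:
  i=0: 2266   i=1: 2003   i=2: 688
Match at i=2, j=42: n = 2·56 + 42 = 154.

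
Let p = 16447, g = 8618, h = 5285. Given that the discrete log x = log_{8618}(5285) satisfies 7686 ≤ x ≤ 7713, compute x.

Compute 8618^7686 mod 16447 = 9848, then multiply by 8618 repeatedly:
  8618^7686=9848  8618^7687=3544  8618^7688=113  8618^7689=3461  8618^7690=8487
  8618^7691=1157  8618^7692=4144  8618^7693=6555  8618^7694=11992  8618^7695=10555
  8618^7696=11080  8618^7697=12605  8618^7698=13902  8618^7699=7488  8618^7700=10003
  8618^7701=7127  8618^7702=7388  8618^7703=3447  8618^7704=2964  8618^7705=1561
  8618^7706=15499  8618^7707=4295  8618^7708=8560  8618^7709=5285
Found 5285 at exponent 7709.

7709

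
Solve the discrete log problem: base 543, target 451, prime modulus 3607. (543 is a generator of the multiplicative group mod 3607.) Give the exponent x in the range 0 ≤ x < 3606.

Baby-step giant-step with m = ceil(sqrt(3606)) = 61.
Baby table (543^j mod 3607 for j=0..60):
  0:1  1:543  2:2682  3:2705  4:766  5:1133  6:2029  7:1612
  8:2422  9:2198  10:3204  11:1198  12:1254  13:2806  14:1504  15:1490
  16:1102  17:3231  18:1431  19:1528  20:94  21:544  22:3225  23:1780
  24:3471  25:1899  26:3162  27:34  28:427  29:1013  30:1795  31:795
  32:2452  33:453  34:703  35:2994  36:2592  37:726  38:1055  39:2959
  40:1622  41:638  42:162  43:1398  44:1644  45:1763  46:1454  47:3196
  48:461  49:1440  50:2808  51:2590  52:3247  53:2905  54:1156  55:90
  56:1979  57:3318  58:1781  59:407  60:974
Giant step factor: 543^(-61) ≡ 2485 (mod 3607).
Scan 451·2485^i mod 3607 for i = 0, 1, …:
  i=0: 451   i=1: 2565   i=2: 456   i=3: 562
  i=4: 661   i=5: 1400   i=6: 1852   i=7: 3295
  i=8: 185   i=9: 1636     …   i=13: 1582
  i=14: 3247
Match at i=14, j=52: x = 14·61 + 52 = 906.

906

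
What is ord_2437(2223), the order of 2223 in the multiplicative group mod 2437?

The order of 2223 must divide p − 1 = 2436 = 2^2 · 3 · 7 · 29.
Divisors: 1, 2, 3, 4, 6, 7, 12, 14, 21, 28, 29, 42, 58, 84, 87, 116, 174, 203, 348, 406, 609, 812, 1218, 2436.
Check each in increasing order: 2223^1 ≡ 2223;  2223^2 ≡ 1930;  2223^3 ≡ 1270;  2223^4 ≡ 1164;  2223^6 ≡ 2043;  2223^7 ≡ 1458;  2223^12 ≡ 1705;  2223^14 ≡ 700;  2223^21 ≡ 1934;  2223^28 ≡ 163;  2223^29 ≡ 1673;  2223^42 ≡ 1998;  2223^58 ≡ 1253;  2223^84 ≡ 198;  2223^87 ≡ 449;  2223^116 ≡ 581;  2223^174 ≡ 1767;  2223^203 ≡ 110;  2223^348 ≡ 492;  2223^406 ≡ 2352;  2223^609 ≡ 398;  2223^812 ≡ 2351;  2223^1218 ≡ 2436;  2223^2436 ≡ 1.
Smallest exponent giving 1 is 2436.

2436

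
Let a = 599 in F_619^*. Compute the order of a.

The order of 599 must divide p − 1 = 618 = 2 · 3 · 103.
Divisors: 1, 2, 3, 6, 103, 206, 309, 618.
Check each in increasing order: 599^1 ≡ 599;  599^2 ≡ 400;  599^3 ≡ 47;  599^6 ≡ 352;  599^103 ≡ 618;  599^206 ≡ 1.
Smallest exponent giving 1 is 206.

206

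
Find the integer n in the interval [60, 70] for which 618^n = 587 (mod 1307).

Compute 618^60 mod 1307 = 587, then multiply by 618 repeatedly:
  618^60=587
Found 587 at exponent 60.

60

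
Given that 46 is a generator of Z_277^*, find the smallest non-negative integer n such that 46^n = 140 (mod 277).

11

Successive powers of 46 modulo 277:
  46^0=1  46^1=46  46^2=177  46^3=109  46^4=28  46^5=180
  46^6=247  46^7=5  46^8=230  46^9=54  46^10=268  46^11=140
So 46^11 ≡ 140 (mod 277), giving n = 11.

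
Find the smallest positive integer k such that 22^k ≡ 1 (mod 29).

14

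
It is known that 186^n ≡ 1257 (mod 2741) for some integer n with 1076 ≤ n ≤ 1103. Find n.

Compute 186^1076 mod 2741 = 759, then multiply by 186 repeatedly:
  186^1076=759  186^1077=1383  186^1078=2325  186^1079=2113  186^1080=1055
  186^1081=1619  186^1082=2365  186^1083=1330  186^1084=690  186^1085=2254
  186^1086=2612  186^1087=675  186^1088=2205  186^1089=1721  186^1090=2150
  186^1091=2455  186^1092=1624  186^1093=554  186^1094=1627  186^1095=1112
  186^1096=1257
Found 1257 at exponent 1096.

1096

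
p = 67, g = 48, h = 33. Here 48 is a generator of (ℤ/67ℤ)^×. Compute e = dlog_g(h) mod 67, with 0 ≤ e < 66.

56

Baby-step giant-step with m = ceil(sqrt(66)) = 9.
Baby table (48^j mod 67 for j=0..8):
  0:1  1:48  2:26  3:42  4:6  5:20  6:22  7:51
  8:36
Giant step factor: 48^(-9) ≡ 43 (mod 67).
Scan 33·43^i mod 67 for i = 0, 1, …:
  i=0: 33   i=1: 12   i=2: 47   i=3: 11
  i=4: 4   i=5: 38   i=6: 26
Match at i=6, j=2: e = 6·9 + 2 = 56.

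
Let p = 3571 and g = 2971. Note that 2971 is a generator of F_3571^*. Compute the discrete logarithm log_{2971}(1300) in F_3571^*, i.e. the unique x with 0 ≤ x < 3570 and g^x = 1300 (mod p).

Baby-step giant-step with m = ceil(sqrt(3570)) = 60.
Baby table (2971^j mod 3571 for j=0..59):
  0:1  1:2971  2:2900  3:2648  4:295  5:1550  6:2031  7:2682
  8:1321  9:162  10:2788  11:1999  12:456  13:1367  14:1130  15:490
  16:2393  17:3313  18:1247  19:1710  20:2448  21:2452  22:52  23:939
  24:818  25:1998  26:1056  27:2038  28:2053  29:195  30:843  31:1282
  32:2136  33:389  34:2286  35:3235  36:1624  37:483  38:3022  39:868
  40:566  41:3216  42:2311  43:2519  44:2704  45:2405  46:3255  47:337
  48:1347  49:2417  50:3197  51:2998  52:984  53:2386  54:371  55:2373
  56:1029  57:383  58:2315  59:119
Giant step factor: 2971^(-60) ≡ 1607 (mod 3571).
Scan 1300·1607^i mod 3571 for i = 0, 1, …:
  i=0: 1300   i=1: 65   i=2: 896   i=3: 759
  i=4: 2002   i=5: 3314   i=6: 1237   i=7: 2383
  i=8: 1369   i=9: 247     …   i=42: 2576
  i=43: 843
Match at i=43, j=30: x = 43·60 + 30 = 2610.

2610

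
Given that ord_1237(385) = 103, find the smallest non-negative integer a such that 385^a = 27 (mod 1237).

Baby-step giant-step with m = ceil(sqrt(103)) = 11.
Baby table (385^j mod 1237 for j=0..10):
  0:1  1:385  2:1022  3:104  4:456  5:1143  6:920  7:418
  8:120  9:431  10:177
Giant step factor: 385^(-11) ≡ 641 (mod 1237).
Scan 27·641^i mod 1237 for i = 0, 1, …:
  i=0: 27   i=1: 1226   i=2: 371   i=3: 307
  i=4: 104
Match at i=4, j=3: a = 4·11 + 3 = 47.

47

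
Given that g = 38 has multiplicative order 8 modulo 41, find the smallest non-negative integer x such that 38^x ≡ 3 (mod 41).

5

Successive powers of 38 modulo 41:
  38^0=1  38^1=38  38^2=9  38^3=14  38^4=40  38^5=3
So 38^5 ≡ 3 (mod 41), giving x = 5.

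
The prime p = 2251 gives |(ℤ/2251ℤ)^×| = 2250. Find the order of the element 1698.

The order of 1698 must divide p − 1 = 2250 = 2 · 3^2 · 5^3.
Divisors: 1, 2, 3, 5, 6, 9, 10, 15, 18, 25, 30, 45, 50, 75, 90, 125, 150, 225, 250, 375, 450, 750, 1125, 2250.
Check each in increasing order: 1698^1 ≡ 1698;  1698^2 ≡ 1924;  1698^3 ≡ 751;  1698^5 ≡ 2033;  1698^6 ≡ 1251;  1698^9 ≡ 834;  1698^10 ≡ 253;  1698^15 ≡ 1121;  1698^18 ≡ 2248;  1698^25 ≡ 2238;  1698^30 ≡ 583;  1698^45 ≡ 753;  1698^50 ≡ 169;  1698^75 ≡ 54;  1698^90 ≡ 2008;  1698^125 ≡ 122;  1698^150 ≡ 665;  1698^225 ≡ 2145;  1698^250 ≡ 1378;  1698^375 ≡ 1542;  1698^450 ≡ 2232;  1698^750 ≡ 708;  1698^1125 ≡ 1.
Smallest exponent giving 1 is 1125.

1125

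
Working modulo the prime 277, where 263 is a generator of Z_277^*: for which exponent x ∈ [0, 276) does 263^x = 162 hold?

29

Successive powers of 263 modulo 277:
  263^0=1  263^1=263  263^2=196  263^3=26  263^4=190  263^5=110
  263^6=122  263^7=231  263^8=90  263^9=125  263^10=189  263^11=124
  263^12=203  263^13=205  263^14=177  263^15=15  263^16=67  263^17=170
  263^18=113  263^19=80  263^20=265  263^21=168  263^22=141  263^23=242
  263^24=213  263^25=65  263^26=198  263^27=275  263^28=28  263^29=162
So 263^29 ≡ 162 (mod 277), giving x = 29.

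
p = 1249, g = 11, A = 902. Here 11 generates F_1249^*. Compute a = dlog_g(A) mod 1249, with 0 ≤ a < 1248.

4

Baby-step giant-step with m = ceil(sqrt(1248)) = 36.
Baby table (11^j mod 1249 for j=0..35):
  0:1  1:11  2:121  3:82  4:902  5:1179  6:479  7:273
  8:505  9:559  10:1153  11:193  12:874  13:871  14:838  15:475
  16:229  17:21  18:231  19:43  20:473  21:207  22:1028  23:67
  24:737  25:613  26:498  27:482  28:306  29:868  30:805  31:112
  32:1232  33:1062  34:441  35:1104
Giant step factor: 11^(-36) ≡ 148 (mod 1249).
Scan 902·148^i mod 1249 for i = 0, 1, …:
  i=0: 902
Match at i=0, j=4: a = 0·36 + 4 = 4.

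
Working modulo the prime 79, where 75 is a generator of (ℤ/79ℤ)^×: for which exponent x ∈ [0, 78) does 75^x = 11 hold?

28

Successive powers of 75 modulo 79:
  75^0=1  75^1=75  75^2=16  75^3=15  75^4=19  75^5=3
  75^6=67  75^7=48  75^8=45  75^9=57  75^10=9  75^11=43
  75^12=65  75^13=56  75^14=13  75^15=27  75^16=50  75^17=37
  75^18=10  75^19=39  75^20=2  75^21=71  75^22=32  75^23=30
  75^24=38  75^25=6  75^26=55  75^27=17  75^28=11
So 75^28 ≡ 11 (mod 79), giving x = 28.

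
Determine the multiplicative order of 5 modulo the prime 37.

36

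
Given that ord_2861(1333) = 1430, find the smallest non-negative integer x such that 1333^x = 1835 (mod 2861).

Baby-step giant-step with m = ceil(sqrt(1430)) = 38.
Baby table (1333^j mod 2861 for j=0..37):
  0:1  1:1333  2:208  3:2608  4:349  5:1735  6:1067  7:394
  8:1639  9:1844  10:453  11:178  12:2672  13:2692  14:742  15:2041
  16:2703  17:1100  18:1468  19:2781  20:2078  21:526  22:213  23:690
  24:1389  25:470  26:2812  27:486  28:1252  29:953  30:65  31:815
  32:2076  33:721  34:2658  35:1196  36:691  37:2722
Giant step factor: 1333^(-38) ≡ 384 (mod 2861).
Scan 1835·384^i mod 2861 for i = 0, 1, …:
  i=0: 1835   i=1: 834   i=2: 2685   i=3: 1080
  i=4: 2736   i=5: 637   i=6: 1423   i=7: 2842
  i=8: 1287   i=9: 2116     …   i=33: 126
  i=34: 2608
Match at i=34, j=3: x = 34·38 + 3 = 1295.

1295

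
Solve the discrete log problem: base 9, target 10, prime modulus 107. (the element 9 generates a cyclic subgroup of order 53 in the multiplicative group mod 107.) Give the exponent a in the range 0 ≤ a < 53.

17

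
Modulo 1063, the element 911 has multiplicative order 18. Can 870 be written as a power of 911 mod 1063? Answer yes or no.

no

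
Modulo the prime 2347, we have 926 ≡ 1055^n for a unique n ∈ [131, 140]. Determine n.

Compute 1055^131 mod 2347 = 1410, then multiply by 1055 repeatedly:
  1055^131=1410  1055^132=1899  1055^133=1454  1055^134=1379  1055^135=2052
  1055^136=926
Found 926 at exponent 136.

136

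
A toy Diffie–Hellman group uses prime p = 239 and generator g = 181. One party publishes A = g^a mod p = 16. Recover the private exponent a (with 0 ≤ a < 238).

216

Baby-step giant-step with m = ceil(sqrt(238)) = 16.
Baby table (181^j mod 239 for j=0..15):
  0:1  1:181  2:18  3:151  4:85  5:89  6:96  7:168
  8:55  9:156  10:34  11:179  12:134  13:115  14:22  15:158
Giant step factor: 181^(-16) ≡ 102 (mod 239).
Scan 16·102^i mod 239 for i = 0, 1, …:
  i=0: 16   i=1: 198   i=2: 120   i=3: 51
  i=4: 183   i=5: 24   i=6: 58   i=7: 180
  i=8: 196   i=9: 155   i=10: 36   i=11: 87
  i=12: 31   i=13: 55
Match at i=13, j=8: a = 13·16 + 8 = 216.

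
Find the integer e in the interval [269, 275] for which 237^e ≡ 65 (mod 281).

275

Compute 237^269 mod 281 = 268, then multiply by 237 repeatedly:
  237^269=268  237^270=10  237^271=122  237^272=252  237^273=152
  237^274=56  237^275=65
Found 65 at exponent 275.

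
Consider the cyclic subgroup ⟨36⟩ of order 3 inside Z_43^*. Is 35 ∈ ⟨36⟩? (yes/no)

⟨36⟩ has order 3; its elements mod 43 are {1, 6, 36}.
35 is not in this set.

no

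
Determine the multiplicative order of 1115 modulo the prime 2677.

2676

The order of 1115 must divide p − 1 = 2676 = 2^2 · 3 · 223.
Divisors: 1, 2, 3, 4, 6, 12, 223, 446, 669, 892, 1338, 2676.
Check each in increasing order: 1115^1 ≡ 1115;  1115^2 ≡ 1097;  1115^3 ≡ 2443;  1115^4 ≡ 1436;  1115^6 ≡ 1216;  1115^12 ≡ 952;  1115^223 ≡ 1176;  1115^446 ≡ 1644;  1115^669 ≡ 550;  1115^892 ≡ 1643;  1115^1338 ≡ 2676;  1115^2676 ≡ 1.
Smallest exponent giving 1 is 2676.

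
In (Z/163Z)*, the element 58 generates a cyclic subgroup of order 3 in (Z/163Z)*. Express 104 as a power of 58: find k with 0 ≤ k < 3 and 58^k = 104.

2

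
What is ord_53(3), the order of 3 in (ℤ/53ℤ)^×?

52

The order of 3 must divide p − 1 = 52 = 2^2 · 13.
Divisors: 1, 2, 4, 13, 26, 52.
Check each in increasing order: 3^1 ≡ 3;  3^2 ≡ 9;  3^4 ≡ 28;  3^13 ≡ 30;  3^26 ≡ 52;  3^52 ≡ 1.
Smallest exponent giving 1 is 52.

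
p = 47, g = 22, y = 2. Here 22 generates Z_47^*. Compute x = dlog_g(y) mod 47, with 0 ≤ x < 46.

Baby-step giant-step with m = ceil(sqrt(46)) = 7.
Baby table (22^j mod 47 for j=0..6):
  0:1  1:22  2:14  3:26  4:8  5:35  6:18
Giant step factor: 22^(-7) ≡ 40 (mod 47).
Scan 2·40^i mod 47 for i = 0, 1, …:
  i=0: 2   i=1: 33   i=2: 4   i=3: 19
  i=4: 8
Match at i=4, j=4: x = 4·7 + 4 = 32.

32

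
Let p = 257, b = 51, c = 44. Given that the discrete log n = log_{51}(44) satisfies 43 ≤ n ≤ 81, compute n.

68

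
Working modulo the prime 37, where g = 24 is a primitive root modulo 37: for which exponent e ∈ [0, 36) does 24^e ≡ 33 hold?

Successive powers of 24 modulo 37:
  24^0=1  24^1=24  24^2=21  24^3=23  24^4=34  24^5=2
  24^6=11  24^7=5  24^8=9  24^9=31  24^10=4  24^11=22
  24^12=10  24^13=18  24^14=25  24^15=8  24^16=7  24^17=20
  24^18=36  24^19=13  24^20=16  24^21=14  24^22=3  24^23=35
  24^24=26  24^25=32  24^26=28  24^27=6  24^28=33
So 24^28 ≡ 33 (mod 37), giving e = 28.

28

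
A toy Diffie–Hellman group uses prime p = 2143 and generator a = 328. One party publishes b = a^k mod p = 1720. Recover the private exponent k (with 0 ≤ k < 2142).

1674

Baby-step giant-step with m = ceil(sqrt(2142)) = 47.
Baby table (328^j mod 2143 for j=0..46):
  0:1  1:328  2:434  3:914  4:1915  5:221  6:1769  7:1622
  8:552  9:1044  10:1695  11:923  12:581  13:1984  14:1423  15:1713
  16:398  17:1964  18:1292  19:1605  20:1405  21:95  22:1158  23:513
  24:1110  25:1913  26:1708  27:901  28:1937  29:1008  30:602  31:300
  32:1965  33:1620  34:2039  35:176  36:2010  37:1379  38:139  39:589
  40:322  41:609  42:453  43:717  44:1589  45:443  46:1723
Giant step factor: 328^(-47) ≡ 786 (mod 2143).
Scan 1720·786^i mod 2143 for i = 0, 1, …:
  i=0: 1720   i=1: 1830   i=2: 427   i=3: 1314
  i=4: 2021   i=5: 543   i=6: 341   i=7: 151
  i=8: 821   i=9: 263     …   i=34: 34
  i=35: 1008
Match at i=35, j=29: k = 35·47 + 29 = 1674.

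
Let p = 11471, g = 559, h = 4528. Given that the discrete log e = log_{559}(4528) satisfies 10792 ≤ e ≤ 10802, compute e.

10797

Compute 559^10792 mod 11471 = 3083, then multiply by 559 repeatedly:
  559^10792=3083  559^10793=2747  559^10794=9930  559^10795=10377  559^10796=7888
  559^10797=4528
Found 4528 at exponent 10797.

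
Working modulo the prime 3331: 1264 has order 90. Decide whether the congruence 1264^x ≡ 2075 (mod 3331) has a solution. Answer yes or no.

yes

2075 ∈ ⟨1264⟩ iff 2075^90 ≡ 1 (mod 3331), since |⟨1264⟩| = 90.
2075^90 mod 3331 = 1.
Since 1 = 1, 2075 lies in the subgroup.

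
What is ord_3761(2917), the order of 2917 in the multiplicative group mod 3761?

The order of 2917 must divide p − 1 = 3760 = 2^4 · 5 · 47.
Divisors: 1, 2, 4, 5, 8, 10, 16, 20, 40, 47, 80, 94, 188, 235, 376, 470, 752, 940, 1880, 3760.
Check each in increasing order: 2917^1 ≡ 2917;  2917^2 ≡ 1507;  2917^4 ≡ 3166;  2917^5 ≡ 1967;  2917^8 ≡ 491;  2917^10 ≡ 2781;  2917^16 ≡ 377;  2917^20 ≡ 1345;  2917^40 ≡ 3745;  2917^47 ≡ 1667;  2917^80 ≡ 256;  2917^94 ≡ 3271;  2917^188 ≡ 3157;  2917^235 ≡ 1080;  2917^376 ≡ 3760;  2917^470 ≡ 490;  2917^752 ≡ 1.
Smallest exponent giving 1 is 752.

752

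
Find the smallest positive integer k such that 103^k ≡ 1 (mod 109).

108

The order of 103 must divide p − 1 = 108 = 2^2 · 3^3.
Divisors: 1, 2, 3, 4, 6, 9, 12, 18, 27, 36, 54, 108.
Check each in increasing order: 103^1 ≡ 103;  103^2 ≡ 36;  103^3 ≡ 2;  103^4 ≡ 97;  103^6 ≡ 4;  103^9 ≡ 8;  103^12 ≡ 16;  103^18 ≡ 64;  103^27 ≡ 76;  103^36 ≡ 63;  103^54 ≡ 108;  103^108 ≡ 1.
Smallest exponent giving 1 is 108.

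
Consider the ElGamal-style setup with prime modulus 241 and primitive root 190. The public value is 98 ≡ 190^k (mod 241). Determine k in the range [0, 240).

144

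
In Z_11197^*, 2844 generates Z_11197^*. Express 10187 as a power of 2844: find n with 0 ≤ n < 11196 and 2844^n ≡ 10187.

Baby-step giant-step with m = ceil(sqrt(11196)) = 106.
Baby table (2844^j mod 11197 for j=0..105):
  0:1  1:2844  2:4102  3:10011  4:8510  5:5723  6:6971  7:6834
  8:9101  9:6977  10:1504  11:122  12:11058  13:7776  14:869  15:8096
  16:3992  17:10687  18:5170  19:1819  20:222  21:4336  22:3687  23:5436
  24:8124  25:5245  26:2376  27:5553  28:4962  29:3708  30:9175  31:4690
  32:2733  33:1934  34:2569  35:5792  36:1661  37:9947  38:5646  39:726
  40:4496  41:10847  42:1133  43:8713  44:811  45:11099  46:1213  47:1096
  48:4258  49:5795  50:10193  51:11056  52:2088  53:3862  54:10468  55:9366
  56:10438  57:2425  58:10545  59:4414  60:1579  61:679  62:5192  63:8402
  64:890  65:638  66:558  67:8175  68:4728  69:10032  70:1052  71:2289
  72:4459  73:6392  74:6117  75:7807  76:10654  77:894  78:817  79:5769
  80:3431  81:5177  82:10530  83:6542  84:7231  85:7272  86:709  87:936
  88:8295  89:10098  90:9604  91:4293  92:4562  93:8202  94:3137  95:8816
  96:2621  97:8119  98:2222  99:4260  100:286  101:7200  102:8684  103:7911
  104:4111  105:2016
Giant step factor: 2844^(-106) ≡ 1872 (mod 11197).
Scan 10187·1872^i mod 11197 for i = 0, 1, …:
  i=0: 10187   i=1: 1573   i=2: 11042   i=3: 962
  i=4: 9344   i=5: 2254   i=6: 9416   i=7: 2674
  i=8: 669   i=9: 9501     …   i=87: 3727
  i=88: 1213
Match at i=88, j=46: n = 88·106 + 46 = 9374.

9374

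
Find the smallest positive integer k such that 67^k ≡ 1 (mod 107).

106

The order of 67 must divide p − 1 = 106 = 2 · 53.
Divisors: 1, 2, 53, 106.
Check each in increasing order: 67^1 ≡ 67;  67^2 ≡ 102;  67^53 ≡ 106;  67^106 ≡ 1.
Smallest exponent giving 1 is 106.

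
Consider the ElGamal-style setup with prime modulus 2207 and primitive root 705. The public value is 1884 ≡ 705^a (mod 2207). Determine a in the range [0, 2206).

1890

Baby-step giant-step with m = ceil(sqrt(2206)) = 47.
Baby table (705^j mod 2207 for j=0..46):
  0:1  1:705  2:450  3:1649  4:1663  5:498  6:177  7:1193
  8:198  9:549  10:820  11:2073  12:431  13:1496  14:1941  15:65
  16:1685  17:559  18:1249  19:2159  20:1472  21:470  22:300  23:1835
  24:373  25:332  26:118  27:1531  28:132  29:366  30:2018  31:1382
  32:1023  33:1733  34:1294  35:779  36:1859  37:1844  38:97  39:2175
  40:1717  41:1049  42:200  43:1959  44:1720  45:957  46:1550
Giant step factor: 705^(-47) ≡ 635 (mod 2207).
Scan 1884·635^i mod 2207 for i = 0, 1, …:
  i=0: 1884   i=1: 146   i=2: 16   i=3: 1332
  i=4: 539   i=5: 180   i=6: 1743   i=7: 1098
  i=8: 2025   i=9: 1401     …   i=39: 1965
  i=40: 820
Match at i=40, j=10: a = 40·47 + 10 = 1890.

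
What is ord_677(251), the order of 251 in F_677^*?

26

The order of 251 must divide p − 1 = 676 = 2^2 · 13^2.
Divisors: 1, 2, 4, 13, 26, 52, 169, 338, 676.
Check each in increasing order: 251^1 ≡ 251;  251^2 ≡ 40;  251^4 ≡ 246;  251^13 ≡ 676;  251^26 ≡ 1.
Smallest exponent giving 1 is 26.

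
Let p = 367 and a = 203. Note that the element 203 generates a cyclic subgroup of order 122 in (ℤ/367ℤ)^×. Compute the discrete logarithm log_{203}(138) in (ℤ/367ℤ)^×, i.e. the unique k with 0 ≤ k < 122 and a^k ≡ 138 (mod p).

Baby-step giant-step with m = ceil(sqrt(122)) = 12.
Baby table (203^j mod 367 for j=0..11):
  0:1  1:203  2:105  3:29  4:15  5:109  6:107  7:68
  8:225  9:167  10:137  11:286
Giant step factor: 203^(-12) ≡ 209 (mod 367).
Scan 138·209^i mod 367 for i = 0, 1, …:
  i=0: 138   i=1: 216   i=2: 3   i=3: 260
  i=4: 24   i=5: 245   i=6: 192   i=7: 125
  i=8: 68
Match at i=8, j=7: k = 8·12 + 7 = 103.

103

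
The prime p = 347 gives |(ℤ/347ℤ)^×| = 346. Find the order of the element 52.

The order of 52 must divide p − 1 = 346 = 2 · 173.
Divisors: 1, 2, 173, 346.
Check each in increasing order: 52^1 ≡ 52;  52^2 ≡ 275;  52^173 ≡ 1.
Smallest exponent giving 1 is 173.

173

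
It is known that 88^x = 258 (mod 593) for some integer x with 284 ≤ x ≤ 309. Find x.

Compute 88^284 mod 593 = 156, then multiply by 88 repeatedly:
  88^284=156  88^285=89  88^286=123  88^287=150  88^288=154
  88^289=506  88^290=53  88^291=513  88^292=76  88^293=165
  88^294=288  88^295=438  88^296=592  88^297=505  88^298=558
  88^299=478  88^300=554  88^301=126  88^302=414  88^303=259
  88^304=258
Found 258 at exponent 304.

304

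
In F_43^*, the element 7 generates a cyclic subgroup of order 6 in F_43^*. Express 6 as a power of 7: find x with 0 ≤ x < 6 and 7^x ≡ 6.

2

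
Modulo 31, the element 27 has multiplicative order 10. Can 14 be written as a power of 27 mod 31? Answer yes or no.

⟨27⟩ has order 10; its elements mod 31 are {1, 2, 4, 8, 15, 16, 23, 27, 29, 30}.
14 is not in this set.

no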